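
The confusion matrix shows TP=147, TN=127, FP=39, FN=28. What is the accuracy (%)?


Accuracy = (TP+TN)/(TP+TN+FP+FN)
= (147+127)/(341)
= 274/341 = 80.35%

80.35%


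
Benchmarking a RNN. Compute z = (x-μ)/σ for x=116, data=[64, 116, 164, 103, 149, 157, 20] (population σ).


μ = 110.4286, σ = 49.2018
z = (116 - 110.4286)/49.2018 = 0.1132

0.1132


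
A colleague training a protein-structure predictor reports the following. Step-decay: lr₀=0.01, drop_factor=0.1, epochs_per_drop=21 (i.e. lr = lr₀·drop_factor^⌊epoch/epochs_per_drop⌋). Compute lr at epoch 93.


n_drops = ⌊93/21⌋ = 4
lr = 0.01·0.1^4 = 0.01·0.0001 = 0.000001

0.000001


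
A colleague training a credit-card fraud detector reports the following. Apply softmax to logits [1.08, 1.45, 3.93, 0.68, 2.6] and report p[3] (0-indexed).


Exponentials: e^1.08=2.9447, e^1.45=4.2631, e^3.93=50.907, e^0.68=1.9739, e^2.6=13.4637
Sum = 73.5524
Softmax = [0.04, 0.058, 0.6921, 0.0268, 0.183]
p[3] = 1.9739/73.5524 = 0.0268

0.0268


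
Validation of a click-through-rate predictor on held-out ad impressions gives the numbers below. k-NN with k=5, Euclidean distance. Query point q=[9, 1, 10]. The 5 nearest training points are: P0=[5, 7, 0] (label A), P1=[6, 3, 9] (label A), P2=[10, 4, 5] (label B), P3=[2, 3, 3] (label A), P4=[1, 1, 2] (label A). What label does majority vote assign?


d(q,P0) = 12.3288  (label A)
d(q,P1) = 3.7417  (label A)
d(q,P2) = 5.9161  (label B)
d(q,P3) = 10.0995  (label A)
d(q,P4) = 11.3137  (label A)
Votes: A=4, B=1
Majority → A

A


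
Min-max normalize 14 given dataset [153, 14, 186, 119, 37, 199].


min=14, max=199
(14-14)/(199-14) = 0/185 = 0.0

0.0


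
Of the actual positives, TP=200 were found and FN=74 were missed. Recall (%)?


Recall = TP/(TP+FN)
= 200/(200+74)
= 200/274 = 72.99%

72.99%


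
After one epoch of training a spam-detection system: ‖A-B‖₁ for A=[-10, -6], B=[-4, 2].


d = |-10+ 4| + |-6-2|
  = 6 + 8
  = 14

14


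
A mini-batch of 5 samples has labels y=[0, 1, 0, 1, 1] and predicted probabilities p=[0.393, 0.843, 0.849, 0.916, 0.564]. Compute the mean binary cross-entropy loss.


L[0] = -ln(1-0.393) = -ln(0.607) = 0.4992
L[1] = -ln(0.843) = 0.1708
L[2] = -ln(1-0.849) = -ln(0.151) = 1.8905
L[3] = -ln(0.916) = 0.0877
L[4] = -ln(0.564) = 0.5727
mean = (0.4992 + 0.1708 + 1.8905 + 0.0877 + 0.5727)/5 = 0.6442

0.6442


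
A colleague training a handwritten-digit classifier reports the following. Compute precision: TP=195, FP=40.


Precision = TP/(TP+FP)
= 195/(195+40)
= 195/235 = 82.98%

82.98%


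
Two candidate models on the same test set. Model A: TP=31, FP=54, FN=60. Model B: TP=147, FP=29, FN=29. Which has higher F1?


Model A: P=31/85=0.3647, R=31/91=0.3407, F1=2PR/(P+R)=2TP/(2TP+FP+FN)=62/176=0.3523
Model B: P=147/176=0.8352, R=147/176=0.8352, F1=2PR/(P+R)=2TP/(2TP+FP+FN)=294/352=0.8352
0.3523 < 0.8352 → Model B

Model B


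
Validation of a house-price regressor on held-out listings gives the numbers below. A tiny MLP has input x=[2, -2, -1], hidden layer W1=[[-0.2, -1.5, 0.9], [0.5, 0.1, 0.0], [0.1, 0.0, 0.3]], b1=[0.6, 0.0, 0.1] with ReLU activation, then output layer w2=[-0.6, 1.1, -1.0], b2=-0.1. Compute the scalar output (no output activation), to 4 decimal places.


z1[0] = (-0.2)·(2) + (-1.5)·(-2) + (0.9)·(-1) + 0.6 = 2.3
z1[1] = (0.5)·(2) + (0.1)·(-2) + (0.0)·(-1) + 0.0 = 0.8
z1[2] = (0.1)·(2) + (0.0)·(-2) + (0.3)·(-1) + 0.1 = 0.0
h = ReLU(z1) = [2.3, 0.8, 0.0]
output = (-0.6)·(2.3) + (1.1)·(0.8) + (-1.0)·(0.0) - 0.1 = -0.6

-0.6


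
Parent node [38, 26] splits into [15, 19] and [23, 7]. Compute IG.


Parent = [38, 26], H_parent = 0.9745
H_left = 0.99 (n=34), H_right = 0.7838 (n=30)
H_children = (34/64)·0.99 + (30/64)·0.7838 = 0.8933
IG = 0.9745 - 0.8933 = 0.0812

0.0812


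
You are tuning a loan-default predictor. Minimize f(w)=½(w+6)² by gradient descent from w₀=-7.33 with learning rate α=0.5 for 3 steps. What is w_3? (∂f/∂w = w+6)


step 1: grad = -7.33+6 = -1.33; w = -7.33 - 0.5·(-1.33) = -6.665
step 2: grad = -6.665+6 = -0.665; w = -6.665 - 0.5·(-0.665) = -6.3325
step 3: grad = -6.3325+6 = -0.3325; w = -6.3325 - 0.5·(-0.3325) = -6.16625

-6.16625


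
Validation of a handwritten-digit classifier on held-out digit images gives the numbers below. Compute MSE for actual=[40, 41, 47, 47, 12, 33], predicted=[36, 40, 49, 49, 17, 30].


Squared errors: (40-36)²=16, (41-40)²=1, (47-49)²=4, (47-49)²=4, (12-17)²=25, (33-30)²=9
Sum = 59
MSE = 59/6 = 59/6

59/6


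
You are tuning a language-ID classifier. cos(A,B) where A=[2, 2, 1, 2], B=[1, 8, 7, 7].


A·B = 2·1 + 2·8 + 1·7 + 2·7 = 39
‖A‖ = √13 = 3.6056, ‖B‖ = √163 = 12.7671
cos = 39/(√13·√163) = 39/√2119 = 0.8472

0.8472


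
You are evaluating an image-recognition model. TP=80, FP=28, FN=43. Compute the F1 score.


Precision = 80/108 = 0.7407
Recall = 80/123 = 0.6504
F1 = 2·P·R/(P+R) = 2·TP/(2·TP+FP+FN) = 160/(160+28+43) = 160/231 = 0.6926

0.6926


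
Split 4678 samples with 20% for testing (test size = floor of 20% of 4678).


Test = ⌊4678·20/100⌋ = 935
Train = 4678 - 935 = 3743

Train: 3743, Test: 935


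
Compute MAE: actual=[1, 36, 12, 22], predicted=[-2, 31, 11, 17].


Absolute errors: |1+ 2|=3, |36-31|=5, |12-11|=1, |22-17|=5
Sum = 14
MAE = 14/4 = 7/2

7/2


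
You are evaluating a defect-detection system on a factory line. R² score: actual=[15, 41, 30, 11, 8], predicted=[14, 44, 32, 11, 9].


ȳ = 21
SS_res = Σ(y-ŷ)² = 15
SS_tot = Σ(y-ȳ)² = 786
R² = 1 - SS_res/SS_tot = 1 - 0.0191 = 0.9809

0.9809


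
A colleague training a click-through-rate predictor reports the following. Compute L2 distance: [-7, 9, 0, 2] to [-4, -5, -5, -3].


d = √((-7+ 4)² + (9+ 5)² + (0+ 5)² + (2+ 3)²)
  = √(9 + 196 + 25 + 25)
  = √255 = 15.9687

15.9687


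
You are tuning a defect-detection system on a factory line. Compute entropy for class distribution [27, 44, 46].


Probabilities: [27/117, 44/117, 46/117] ≈ [0.2308, 0.3761, 0.3932]
H = -((27/117)·log₂(27/117) + (44/117)·log₂(44/117) + (46/117)·log₂(46/117))
  = 1.5483 bits

1.5483 bits


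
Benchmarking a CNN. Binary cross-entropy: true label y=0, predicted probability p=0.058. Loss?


BCE = -[y·ln(p) + (1-y)·ln(1-p)]
= -0 - 1·ln(1-0.058)
= -ln(0.942) = 0.0598

0.0598


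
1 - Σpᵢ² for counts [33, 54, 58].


Probabilities: [33/145, 54/145, 58/145] ≈ [0.2276, 0.3724, 0.4]
Σpᵢ² = (1089 + 2916 + 3364)/145² = 7369/21025
Gini = 1 - Σpᵢ² = 1 - 7369/21025 = 0.6495

0.6495


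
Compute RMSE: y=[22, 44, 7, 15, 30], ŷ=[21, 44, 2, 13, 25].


MSE = 55/5 = 11
RMSE = √(55/5) = 3.3166

3.3166


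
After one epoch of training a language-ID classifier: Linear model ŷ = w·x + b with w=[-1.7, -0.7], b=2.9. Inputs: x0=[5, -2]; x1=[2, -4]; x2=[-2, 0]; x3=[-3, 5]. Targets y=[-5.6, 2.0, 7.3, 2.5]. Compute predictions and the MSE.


ŷ0 = (-1.7)·(5) + (-0.7)·(-2) + 2.9 = -4.2
ŷ1 = (-1.7)·(2) + (-0.7)·(-4) + 2.9 = 2.3
ŷ2 = (-1.7)·(-2) + (-0.7)·(0) + 2.9 = 6.3
ŷ3 = (-1.7)·(-3) + (-0.7)·(5) + 2.9 = 4.5
errors² = [1.96, 0.09, 1.0, 4.0]
MSE = 7.0500/4 = 1.7625

1.7625


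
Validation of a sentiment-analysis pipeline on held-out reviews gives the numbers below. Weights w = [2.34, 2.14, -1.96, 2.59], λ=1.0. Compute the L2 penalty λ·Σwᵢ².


‖w‖₂² = (2.34)² + (2.14)² + (-1.96)² + (2.59)²
     = 5.4756 + 4.5796 + 3.8416 + 6.7081
     = 20.6049
λ·‖w‖₂² = 1.0·20.6049 = 20.6049

20.6049


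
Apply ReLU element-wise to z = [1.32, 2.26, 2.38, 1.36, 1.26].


ReLU(1.32) = max(0, 1.32) = 1.32
ReLU(2.26) = max(0, 2.26) = 2.26
ReLU(2.38) = max(0, 2.38) = 2.38
ReLU(1.36) = max(0, 1.36) = 1.36
ReLU(1.26) = max(0, 1.26) = 1.26
result = [1.32, 2.26, 2.38, 1.36, 1.26]

[1.32, 2.26, 2.38, 1.36, 1.26]


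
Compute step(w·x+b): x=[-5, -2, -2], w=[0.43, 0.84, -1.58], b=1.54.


z = (-5)·(0.43) + (-2)·(0.84) + (-2)·(-1.58) + 1.54
  = 0.87
step(z) = 1 (z≥0)

1


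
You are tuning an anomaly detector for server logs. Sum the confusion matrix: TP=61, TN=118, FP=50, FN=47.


Total = TP + TN + FP + FN
= 61 + 118 + 50 + 47
= 276
(Predicted positive: 111, predicted negative: 165)

276


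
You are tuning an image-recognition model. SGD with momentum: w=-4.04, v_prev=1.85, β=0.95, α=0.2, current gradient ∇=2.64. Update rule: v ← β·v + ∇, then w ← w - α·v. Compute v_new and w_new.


v_new = 0.95·1.85 + 2.64 = 1.7575 + 2.64 = 4.3975
w_new = -4.04 - 0.2·4.3975 = -4.04 - 0.8795 = -4.9195

v_new=4.3975, w_new=-4.9195


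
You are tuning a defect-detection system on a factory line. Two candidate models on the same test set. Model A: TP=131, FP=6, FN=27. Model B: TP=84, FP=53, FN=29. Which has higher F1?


Model A: P=131/137=0.9562, R=131/158=0.8291, F1=2PR/(P+R)=2TP/(2TP+FP+FN)=262/295=0.8881
Model B: P=84/137=0.6131, R=84/113=0.7434, F1=2PR/(P+R)=2TP/(2TP+FP+FN)=168/250=0.672
0.8881 > 0.672 → Model A

Model A


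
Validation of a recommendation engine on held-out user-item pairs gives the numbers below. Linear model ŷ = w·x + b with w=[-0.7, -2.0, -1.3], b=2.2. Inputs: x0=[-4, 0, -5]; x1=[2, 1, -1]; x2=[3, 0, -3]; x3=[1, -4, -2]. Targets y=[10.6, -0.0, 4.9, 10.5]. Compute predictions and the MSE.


ŷ0 = (-0.7)·(-4) + (-2.0)·(0) + (-1.3)·(-5) + 2.2 = 11.5
ŷ1 = (-0.7)·(2) + (-2.0)·(1) + (-1.3)·(-1) + 2.2 = 0.1
ŷ2 = (-0.7)·(3) + (-2.0)·(0) + (-1.3)·(-3) + 2.2 = 4.0
ŷ3 = (-0.7)·(1) + (-2.0)·(-4) + (-1.3)·(-2) + 2.2 = 12.1
errors² = [0.81, 0.01, 0.81, 2.56]
MSE = 4.1900/4 = 1.0475

1.0475


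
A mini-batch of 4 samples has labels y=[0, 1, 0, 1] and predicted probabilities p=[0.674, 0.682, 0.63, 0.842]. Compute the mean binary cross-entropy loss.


L[0] = -ln(1-0.674) = -ln(0.326) = 1.1209
L[1] = -ln(0.682) = 0.3827
L[2] = -ln(1-0.63) = -ln(0.37) = 0.9943
L[3] = -ln(0.842) = 0.172
mean = (1.1209 + 0.3827 + 0.9943 + 0.172)/4 = 0.6675

0.6675


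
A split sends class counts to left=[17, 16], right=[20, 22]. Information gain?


Parent = [37, 38], H_parent = 0.9999
H_left = 0.9993 (n=33), H_right = 0.9984 (n=42)
H_children = (33/75)·0.9993 + (42/75)·0.9984 = 0.9988
IG = 0.9999 - 0.9988 = 0.0011

0.0011


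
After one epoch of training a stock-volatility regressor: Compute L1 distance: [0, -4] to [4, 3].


d = |0-4| + |-4-3|
  = 4 + 7
  = 11

11


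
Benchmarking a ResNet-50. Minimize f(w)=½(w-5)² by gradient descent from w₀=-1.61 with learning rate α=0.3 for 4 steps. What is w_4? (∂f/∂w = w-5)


step 1: grad = -1.61-5 = -6.61; w = -1.61 - 0.3·(-6.61) = 0.373
step 2: grad = 0.373-5 = -4.627; w = 0.373 - 0.3·(-4.627) = 1.7611
step 3: grad = 1.7611-5 = -3.2389; w = 1.7611 - 0.3·(-3.2389) = 2.73277
step 4: grad = 2.73277-5 = -2.26723; w = 2.73277 - 0.3·(-2.26723) = 3.412939

3.412939


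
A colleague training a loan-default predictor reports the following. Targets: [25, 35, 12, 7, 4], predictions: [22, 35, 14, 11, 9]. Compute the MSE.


Squared errors: (25-22)²=9, (35-35)²=0, (12-14)²=4, (7-11)²=16, (4-9)²=25
Sum = 54
MSE = 54/5 = 54/5

54/5


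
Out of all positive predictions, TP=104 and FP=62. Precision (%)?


Precision = TP/(TP+FP)
= 104/(104+62)
= 104/166 = 62.65%

62.65%


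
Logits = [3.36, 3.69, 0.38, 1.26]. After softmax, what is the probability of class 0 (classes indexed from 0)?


Exponentials: e^3.36=28.7892, e^3.69=40.0448, e^0.38=1.4623, e^1.26=3.5254
Sum = 73.8217
Softmax = [0.39, 0.5425, 0.0198, 0.0478]
p[0] = 28.7892/73.8217 = 0.39

0.39


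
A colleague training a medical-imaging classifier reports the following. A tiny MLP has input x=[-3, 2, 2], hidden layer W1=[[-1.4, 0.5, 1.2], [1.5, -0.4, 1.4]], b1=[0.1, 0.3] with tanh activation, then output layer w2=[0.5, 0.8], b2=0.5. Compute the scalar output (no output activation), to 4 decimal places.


z1[0] = (-1.4)·(-3) + (0.5)·(2) + (1.2)·(2) + 0.1 = 7.7
z1[1] = (1.5)·(-3) + (-0.4)·(2) + (1.4)·(2) + 0.3 = -2.2
h = tanh(z1) = [1.0, -0.9757]
output = (0.5)·(1.0) + (0.8)·(-0.9757) + 0.5 = 0.2194

0.2194


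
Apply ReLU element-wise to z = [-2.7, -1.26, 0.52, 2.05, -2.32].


ReLU(-2.7) = max(0, -2.7) = 0.0
ReLU(-1.26) = max(0, -1.26) = 0.0
ReLU(0.52) = max(0, 0.52) = 0.52
ReLU(2.05) = max(0, 2.05) = 2.05
ReLU(-2.32) = max(0, -2.32) = 0.0
result = [0.0, 0.0, 0.52, 2.05, 0.0]

[0.0, 0.0, 0.52, 2.05, 0.0]


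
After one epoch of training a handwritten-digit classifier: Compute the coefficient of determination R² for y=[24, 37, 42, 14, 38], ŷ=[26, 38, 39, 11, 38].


ȳ = 31
SS_res = Σ(y-ŷ)² = 23
SS_tot = Σ(y-ȳ)² = 544
R² = 1 - SS_res/SS_tot = 1 - 0.0423 = 0.9577

0.9577


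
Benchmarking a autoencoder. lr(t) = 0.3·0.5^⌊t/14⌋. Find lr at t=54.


n_drops = ⌊54/14⌋ = 3
lr = 0.3·0.5^3 = 0.3·0.125 = 0.0375

0.0375


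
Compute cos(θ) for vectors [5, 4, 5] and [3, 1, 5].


A·B = 5·3 + 4·1 + 5·5 = 44
‖A‖ = √66 = 8.124, ‖B‖ = √35 = 5.9161
cos = 44/(√66·√35) = 44/√2310 = 0.9155

0.9155


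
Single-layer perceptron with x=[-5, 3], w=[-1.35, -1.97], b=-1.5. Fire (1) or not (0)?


z = (-5)·(-1.35) + (3)·(-1.97) - 1.5
  = -0.66
step(z) = 0 (z<0)

0


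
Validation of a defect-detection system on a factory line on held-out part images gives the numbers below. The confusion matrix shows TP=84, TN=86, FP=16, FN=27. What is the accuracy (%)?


Accuracy = (TP+TN)/(TP+TN+FP+FN)
= (84+86)/(213)
= 170/213 = 79.81%

79.81%


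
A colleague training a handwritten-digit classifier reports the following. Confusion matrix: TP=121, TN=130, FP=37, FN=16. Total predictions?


Total = TP + TN + FP + FN
= 121 + 130 + 37 + 16
= 304
(Predicted positive: 158, predicted negative: 146)

304


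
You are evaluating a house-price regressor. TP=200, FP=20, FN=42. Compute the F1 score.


Precision = 200/220 = 0.9091
Recall = 200/242 = 0.8264
F1 = 2·P·R/(P+R) = 2·TP/(2·TP+FP+FN) = 400/(400+20+42) = 400/462 = 0.8658

0.8658


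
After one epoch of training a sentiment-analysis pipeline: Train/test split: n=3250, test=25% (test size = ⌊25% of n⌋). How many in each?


Test = ⌊3250·25/100⌋ = 812
Train = 3250 - 812 = 2438

Train: 2438, Test: 812


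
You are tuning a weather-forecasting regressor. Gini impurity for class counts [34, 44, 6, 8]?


Probabilities: [34/92, 44/92, 6/92, 8/92] ≈ [0.3696, 0.4783, 0.0652, 0.087]
Σpᵢ² = (1156 + 1936 + 36 + 64)/92² = 3192/8464
Gini = 1 - Σpᵢ² = 1 - 3192/8464 = 0.6229

0.6229


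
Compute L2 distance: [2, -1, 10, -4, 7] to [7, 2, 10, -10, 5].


d = √((2-7)² + (-1-2)² + (10-10)² + (-4+ 10)² + (7-5)²)
  = √(25 + 9 + 0 + 36 + 4)
  = √74 = 8.6023

8.6023


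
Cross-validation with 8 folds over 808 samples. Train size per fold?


Fold size = 808/8 = 101
Training per fold = 808 - 101 = 707

707


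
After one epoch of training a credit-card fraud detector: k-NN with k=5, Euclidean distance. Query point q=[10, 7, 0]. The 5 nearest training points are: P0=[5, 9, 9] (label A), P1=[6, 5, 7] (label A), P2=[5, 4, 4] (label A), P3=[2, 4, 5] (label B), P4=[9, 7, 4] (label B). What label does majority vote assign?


d(q,P0) = 10.4881  (label A)
d(q,P1) = 8.3066  (label A)
d(q,P2) = 7.0711  (label A)
d(q,P3) = 9.8995  (label B)
d(q,P4) = 4.1231  (label B)
Votes: A=3, B=2
Majority → A

A


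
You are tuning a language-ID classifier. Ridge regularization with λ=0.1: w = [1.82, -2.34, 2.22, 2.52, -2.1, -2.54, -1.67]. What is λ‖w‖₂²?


‖w‖₂² = (1.82)² + (-2.34)² + (2.22)² + (2.52)² + (-2.1)² + (-2.54)² + (-1.67)²
     = 3.3124 + 5.4756 + 4.9284 + 6.3504 + 4.41 + 6.4516 + 2.7889
     = 33.7173
λ·‖w‖₂² = 0.1·33.7173 = 3.37173

3.37173


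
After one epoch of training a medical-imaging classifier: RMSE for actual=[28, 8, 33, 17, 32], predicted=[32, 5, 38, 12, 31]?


MSE = 76/5 = 15.2
RMSE = √(76/5) = 3.8987

3.8987


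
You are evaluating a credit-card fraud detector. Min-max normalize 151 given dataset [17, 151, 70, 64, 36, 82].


min=17, max=151
(151-17)/(151-17) = 134/134 = 1.0

1.0


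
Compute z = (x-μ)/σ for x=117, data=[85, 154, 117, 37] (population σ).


μ = 98.25, σ = 42.9731
z = (117 - 98.25)/42.9731 = 0.4363

0.4363


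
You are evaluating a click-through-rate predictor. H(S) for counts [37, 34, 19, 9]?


Probabilities: [37/99, 34/99, 19/99, 9/99] ≈ [0.3737, 0.3434, 0.1919, 0.0909]
H = -((37/99)·log₂(37/99) + (34/99)·log₂(34/99) + (19/99)·log₂(19/99) + (9/99)·log₂(9/99))
  = 1.8317 bits

1.8317 bits


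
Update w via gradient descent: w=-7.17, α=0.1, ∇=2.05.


w_new = w - α·∇
= -7.17 - 0.1·2.05
= -7.17 - 0.205
= -7.375

-7.375


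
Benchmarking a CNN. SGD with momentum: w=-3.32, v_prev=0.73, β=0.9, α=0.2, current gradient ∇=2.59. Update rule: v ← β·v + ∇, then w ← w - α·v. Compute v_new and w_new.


v_new = 0.9·0.73 + 2.59 = 0.657 + 2.59 = 3.247
w_new = -3.32 - 0.2·3.247 = -3.32 - 0.6494 = -3.9694

v_new=3.247, w_new=-3.9694


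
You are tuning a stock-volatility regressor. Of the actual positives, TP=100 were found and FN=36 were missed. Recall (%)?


Recall = TP/(TP+FN)
= 100/(100+36)
= 100/136 = 73.53%

73.53%


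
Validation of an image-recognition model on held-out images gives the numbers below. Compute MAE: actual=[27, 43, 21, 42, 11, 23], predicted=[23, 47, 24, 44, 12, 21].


Absolute errors: |27-23|=4, |43-47|=4, |21-24|=3, |42-44|=2, |11-12|=1, |23-21|=2
Sum = 16
MAE = 16/6 = 8/3

8/3


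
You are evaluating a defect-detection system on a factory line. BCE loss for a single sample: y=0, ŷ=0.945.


BCE = -[y·ln(p) + (1-y)·ln(1-p)]
= -0 - 1·ln(1-0.945)
= -ln(0.055) = 2.9004

2.9004


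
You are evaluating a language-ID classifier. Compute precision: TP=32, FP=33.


Precision = TP/(TP+FP)
= 32/(32+33)
= 32/65 = 49.23%

49.23%


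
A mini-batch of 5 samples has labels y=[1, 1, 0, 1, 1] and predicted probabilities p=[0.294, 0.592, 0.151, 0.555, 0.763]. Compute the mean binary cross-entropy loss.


L[0] = -ln(0.294) = 1.2242
L[1] = -ln(0.592) = 0.5242
L[2] = -ln(1-0.151) = -ln(0.849) = 0.1637
L[3] = -ln(0.555) = 0.5888
L[4] = -ln(0.763) = 0.2705
mean = (1.2242 + 0.5242 + 0.1637 + 0.5888 + 0.2705)/5 = 0.5543

0.5543


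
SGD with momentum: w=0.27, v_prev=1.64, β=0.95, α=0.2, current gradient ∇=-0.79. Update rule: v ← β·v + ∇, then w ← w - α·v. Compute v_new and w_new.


v_new = 0.95·1.64 - 0.79 = 1.558 - 0.79 = 0.768
w_new = 0.27 - 0.2·0.768 = 0.27 - 0.1536 = 0.1164

v_new=0.768, w_new=0.1164


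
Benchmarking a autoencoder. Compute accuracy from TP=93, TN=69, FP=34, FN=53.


Accuracy = (TP+TN)/(TP+TN+FP+FN)
= (93+69)/(249)
= 162/249 = 65.06%

65.06%


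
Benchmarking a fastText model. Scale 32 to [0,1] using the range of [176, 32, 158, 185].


min=32, max=185
(32-32)/(185-32) = 0/153 = 0.0

0.0


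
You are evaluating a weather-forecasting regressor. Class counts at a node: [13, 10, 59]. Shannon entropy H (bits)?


Probabilities: [13/82, 10/82, 59/82] ≈ [0.1585, 0.122, 0.7195]
H = -((13/82)·log₂(13/82) + (10/82)·log₂(10/82) + (59/82)·log₂(59/82))
  = 1.1332 bits

1.1332 bits


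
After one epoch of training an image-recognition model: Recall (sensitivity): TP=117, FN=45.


Recall = TP/(TP+FN)
= 117/(117+45)
= 117/162 = 72.22%

72.22%


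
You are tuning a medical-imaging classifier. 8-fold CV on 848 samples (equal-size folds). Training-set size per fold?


Fold size = 848/8 = 106
Training per fold = 848 - 106 = 742

742


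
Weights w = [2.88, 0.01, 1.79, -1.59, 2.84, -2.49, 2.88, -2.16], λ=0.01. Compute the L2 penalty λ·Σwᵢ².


‖w‖₂² = (2.88)² + (0.01)² + (1.79)² + (-1.59)² + (2.84)² + (-2.49)² + (2.88)² + (-2.16)²
     = 8.2944 + 0.0001 + 3.2041 + 2.5281 + 8.0656 + 6.2001 + 8.2944 + 4.6656
     = 41.2524
λ·‖w‖₂² = 0.01·41.2524 = 0.412524

0.412524


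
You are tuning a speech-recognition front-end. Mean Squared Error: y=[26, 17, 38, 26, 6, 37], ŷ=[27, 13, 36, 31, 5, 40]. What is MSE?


Squared errors: (26-27)²=1, (17-13)²=16, (38-36)²=4, (26-31)²=25, (6-5)²=1, (37-40)²=9
Sum = 56
MSE = 56/6 = 28/3

28/3


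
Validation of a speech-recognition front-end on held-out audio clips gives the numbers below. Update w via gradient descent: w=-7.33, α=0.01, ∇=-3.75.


w_new = w - α·∇
= -7.33 - 0.01·-3.75
= -7.33 + 0.0375
= -7.2925

-7.2925


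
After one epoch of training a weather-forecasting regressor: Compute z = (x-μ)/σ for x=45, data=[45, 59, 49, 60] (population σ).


μ = 53.25, σ = 6.4177
z = (45 - 53.25)/6.4177 = -1.2855

-1.2855


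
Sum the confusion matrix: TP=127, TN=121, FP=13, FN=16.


Total = TP + TN + FP + FN
= 127 + 121 + 13 + 16
= 277
(Predicted positive: 140, predicted negative: 137)

277


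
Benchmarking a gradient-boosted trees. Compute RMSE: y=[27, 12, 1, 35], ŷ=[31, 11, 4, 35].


MSE = 26/4 = 6.5
RMSE = √(26/4) = 2.5495

2.5495


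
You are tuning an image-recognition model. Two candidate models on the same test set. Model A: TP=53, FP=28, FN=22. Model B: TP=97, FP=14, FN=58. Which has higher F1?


Model A: P=53/81=0.6543, R=53/75=0.7067, F1=2PR/(P+R)=2TP/(2TP+FP+FN)=106/156=0.6795
Model B: P=97/111=0.8739, R=97/155=0.6258, F1=2PR/(P+R)=2TP/(2TP+FP+FN)=194/266=0.7293
0.6795 < 0.7293 → Model B

Model B


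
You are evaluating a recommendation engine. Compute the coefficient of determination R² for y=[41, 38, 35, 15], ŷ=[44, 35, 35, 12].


ȳ = 32.25
SS_res = Σ(y-ŷ)² = 27
SS_tot = Σ(y-ȳ)² = 414.75
R² = 1 - SS_res/SS_tot = 1 - 0.0651 = 0.9349

0.9349


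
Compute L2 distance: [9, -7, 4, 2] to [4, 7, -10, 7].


d = √((9-4)² + (-7-7)² + (4+ 10)² + (2-7)²)
  = √(25 + 196 + 196 + 25)
  = √442 = 21.0238

21.0238


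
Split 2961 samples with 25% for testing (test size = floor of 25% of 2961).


Test = ⌊2961·25/100⌋ = 740
Train = 2961 - 740 = 2221

Train: 2221, Test: 740


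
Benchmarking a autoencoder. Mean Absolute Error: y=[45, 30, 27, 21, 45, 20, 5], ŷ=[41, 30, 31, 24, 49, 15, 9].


Absolute errors: |45-41|=4, |30-30|=0, |27-31|=4, |21-24|=3, |45-49|=4, |20-15|=5, |5-9|=4
Sum = 24
MAE = 24/7 = 24/7

24/7


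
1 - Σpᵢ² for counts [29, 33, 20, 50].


Probabilities: [29/132, 33/132, 20/132, 50/132] ≈ [0.2197, 0.25, 0.1515, 0.3788]
Σpᵢ² = (841 + 1089 + 400 + 2500)/132² = 4830/17424
Gini = 1 - Σpᵢ² = 1 - 4830/17424 = 0.7228

0.7228


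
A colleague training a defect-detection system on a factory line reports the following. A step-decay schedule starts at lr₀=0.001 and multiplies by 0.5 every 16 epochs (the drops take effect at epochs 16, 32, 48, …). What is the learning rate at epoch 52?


n_drops = ⌊52/16⌋ = 3
lr = 0.001·0.5^3 = 0.001·0.125 = 0.000125

0.000125


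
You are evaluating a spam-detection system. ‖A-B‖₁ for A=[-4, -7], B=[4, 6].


d = |-4-4| + |-7-6|
  = 8 + 13
  = 21

21


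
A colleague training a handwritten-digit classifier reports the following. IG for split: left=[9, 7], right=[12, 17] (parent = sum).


Parent = [21, 24], H_parent = 0.9968
H_left = 0.9887 (n=16), H_right = 0.9784 (n=29)
H_children = (16/45)·0.9887 + (29/45)·0.9784 = 0.9821
IG = 0.9968 - 0.9821 = 0.0147

0.0147


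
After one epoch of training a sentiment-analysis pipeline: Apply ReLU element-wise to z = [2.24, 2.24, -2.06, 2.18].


ReLU(2.24) = max(0, 2.24) = 2.24
ReLU(2.24) = max(0, 2.24) = 2.24
ReLU(-2.06) = max(0, -2.06) = 0.0
ReLU(2.18) = max(0, 2.18) = 2.18
result = [2.24, 2.24, 0.0, 2.18]

[2.24, 2.24, 0.0, 2.18]


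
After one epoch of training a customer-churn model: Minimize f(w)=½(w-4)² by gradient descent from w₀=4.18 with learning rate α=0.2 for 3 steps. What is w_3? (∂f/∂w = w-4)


step 1: grad = 4.18-4 = 0.18; w = 4.18 - 0.2·(0.18) = 4.144
step 2: grad = 4.144-4 = 0.144; w = 4.144 - 0.2·(0.144) = 4.1152
step 3: grad = 4.1152-4 = 0.1152; w = 4.1152 - 0.2·(0.1152) = 4.09216

4.09216


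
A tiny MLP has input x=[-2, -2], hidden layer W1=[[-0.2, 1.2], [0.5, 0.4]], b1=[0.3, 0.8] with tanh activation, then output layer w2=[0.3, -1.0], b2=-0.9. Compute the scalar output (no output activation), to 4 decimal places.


z1[0] = (-0.2)·(-2) + (1.2)·(-2) + 0.3 = -1.7
z1[1] = (0.5)·(-2) + (0.4)·(-2) + 0.8 = -1.0
h = tanh(z1) = [-0.9354, -0.7616]
output = (0.3)·(-0.9354) + (-1.0)·(-0.7616) - 0.9 = -0.419

-0.419


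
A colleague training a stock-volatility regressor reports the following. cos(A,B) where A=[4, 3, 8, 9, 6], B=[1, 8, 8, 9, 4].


A·B = 4·1 + 3·8 + 8·8 + 9·9 + 6·4 = 197
‖A‖ = √206 = 14.3527, ‖B‖ = √226 = 15.0333
cos = 197/(√206·√226) = 197/√46556 = 0.913

0.913


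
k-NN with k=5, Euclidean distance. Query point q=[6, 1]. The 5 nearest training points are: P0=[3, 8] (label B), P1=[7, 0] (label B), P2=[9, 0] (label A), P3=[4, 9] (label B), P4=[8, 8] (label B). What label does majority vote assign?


d(q,P0) = 7.6158  (label B)
d(q,P1) = 1.4142  (label B)
d(q,P2) = 3.1623  (label A)
d(q,P3) = 8.2462  (label B)
d(q,P4) = 7.2801  (label B)
Votes: A=1, B=4
Majority → B

B


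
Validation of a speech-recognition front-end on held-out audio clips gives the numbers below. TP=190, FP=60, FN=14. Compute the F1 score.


Precision = 190/250 = 0.76
Recall = 190/204 = 0.9314
F1 = 2·P·R/(P+R) = 2·TP/(2·TP+FP+FN) = 380/(380+60+14) = 380/454 = 0.837

0.837


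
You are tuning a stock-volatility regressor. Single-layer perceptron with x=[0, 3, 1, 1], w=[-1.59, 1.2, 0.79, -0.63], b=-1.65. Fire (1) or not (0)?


z = (0)·(-1.59) + (3)·(1.2) + (1)·(0.79) + (1)·(-0.63) - 1.65
  = 2.11
step(z) = 1 (z≥0)

1


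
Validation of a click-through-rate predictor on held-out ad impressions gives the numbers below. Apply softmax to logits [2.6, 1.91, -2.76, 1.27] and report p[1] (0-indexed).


Exponentials: e^2.6=13.4637, e^1.91=6.7531, e^-2.76=0.0633, e^1.27=3.5609
Sum = 23.841
Softmax = [0.5647, 0.2833, 0.0027, 0.1494]
p[1] = 6.7531/23.841 = 0.2833

0.2833


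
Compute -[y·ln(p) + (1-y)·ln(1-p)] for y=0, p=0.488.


BCE = -[y·ln(p) + (1-y)·ln(1-p)]
= -0 - 1·ln(1-0.488)
= -ln(0.512) = 0.6694

0.6694


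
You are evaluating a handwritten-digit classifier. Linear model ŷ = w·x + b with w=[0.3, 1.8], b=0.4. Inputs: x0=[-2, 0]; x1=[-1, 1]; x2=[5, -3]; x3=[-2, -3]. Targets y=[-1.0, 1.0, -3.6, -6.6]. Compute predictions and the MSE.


ŷ0 = (0.3)·(-2) + (1.8)·(0) + 0.4 = -0.2
ŷ1 = (0.3)·(-1) + (1.8)·(1) + 0.4 = 1.9
ŷ2 = (0.3)·(5) + (1.8)·(-3) + 0.4 = -3.5
ŷ3 = (0.3)·(-2) + (1.8)·(-3) + 0.4 = -5.6
errors² = [0.64, 0.81, 0.01, 1.0]
MSE = 2.4600/4 = 0.615

0.615


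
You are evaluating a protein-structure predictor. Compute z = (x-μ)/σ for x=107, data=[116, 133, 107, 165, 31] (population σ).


μ = 110.4, σ = 44.3603
z = (107 - 110.4)/44.3603 = -0.0766

-0.0766


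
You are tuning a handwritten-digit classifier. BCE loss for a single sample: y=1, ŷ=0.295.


BCE = -[y·ln(p) + (1-y)·ln(1-p)]
= -1·ln(0.295) - 0
= -ln(0.295) = 1.2208

1.2208


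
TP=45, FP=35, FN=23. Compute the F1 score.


Precision = 45/80 = 0.5625
Recall = 45/68 = 0.6618
F1 = 2·P·R/(P+R) = 2·TP/(2·TP+FP+FN) = 90/(90+35+23) = 90/148 = 0.6081

0.6081


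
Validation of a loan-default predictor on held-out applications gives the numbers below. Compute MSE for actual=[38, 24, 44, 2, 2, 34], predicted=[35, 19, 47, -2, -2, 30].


Squared errors: (38-35)²=9, (24-19)²=25, (44-47)²=9, (2+ 2)²=16, (2+ 2)²=16, (34-30)²=16
Sum = 91
MSE = 91/6 = 91/6

91/6


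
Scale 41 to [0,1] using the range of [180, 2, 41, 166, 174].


min=2, max=180
(41-2)/(180-2) = 39/178 = 0.2191

0.2191


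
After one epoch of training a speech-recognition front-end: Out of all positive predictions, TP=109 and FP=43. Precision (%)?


Precision = TP/(TP+FP)
= 109/(109+43)
= 109/152 = 71.71%

71.71%


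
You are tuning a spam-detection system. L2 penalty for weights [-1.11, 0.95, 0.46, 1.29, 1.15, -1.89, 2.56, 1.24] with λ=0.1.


‖w‖₂² = (-1.11)² + (0.95)² + (0.46)² + (1.29)² + (1.15)² + (-1.89)² + (2.56)² + (1.24)²
     = 1.2321 + 0.9025 + 0.2116 + 1.6641 + 1.3225 + 3.5721 + 6.5536 + 1.5376
     = 16.9961
λ·‖w‖₂² = 0.1·16.9961 = 1.69961

1.69961


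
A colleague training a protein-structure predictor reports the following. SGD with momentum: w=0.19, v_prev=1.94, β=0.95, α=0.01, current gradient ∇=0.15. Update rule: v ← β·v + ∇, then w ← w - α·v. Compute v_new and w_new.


v_new = 0.95·1.94 + 0.15 = 1.843 + 0.15 = 1.993
w_new = 0.19 - 0.01·1.993 = 0.19 - 0.01993 = 0.17007

v_new=1.993, w_new=0.17007


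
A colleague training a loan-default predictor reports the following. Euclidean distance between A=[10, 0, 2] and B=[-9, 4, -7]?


d = √((10+ 9)² + (0-4)² + (2+ 7)²)
  = √(361 + 16 + 81)
  = √458 = 21.4009

21.4009


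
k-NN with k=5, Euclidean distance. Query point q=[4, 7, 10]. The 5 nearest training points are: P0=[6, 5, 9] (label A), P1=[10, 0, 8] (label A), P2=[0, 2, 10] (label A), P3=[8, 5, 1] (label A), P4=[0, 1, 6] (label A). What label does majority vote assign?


d(q,P0) = 3.0  (label A)
d(q,P1) = 9.434  (label A)
d(q,P2) = 6.4031  (label A)
d(q,P3) = 10.0499  (label A)
d(q,P4) = 8.2462  (label A)
Votes: A=5, B=0
Majority → A

A


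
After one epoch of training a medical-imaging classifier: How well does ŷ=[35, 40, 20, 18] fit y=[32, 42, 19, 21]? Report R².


ȳ = 28.5
SS_res = Σ(y-ŷ)² = 23
SS_tot = Σ(y-ȳ)² = 341
R² = 1 - SS_res/SS_tot = 1 - 0.0674 = 0.9326

0.9326


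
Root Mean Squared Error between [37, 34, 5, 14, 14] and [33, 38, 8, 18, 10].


MSE = 73/5 = 14.6
RMSE = √(73/5) = 3.821

3.821


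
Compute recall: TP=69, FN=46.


Recall = TP/(TP+FN)
= 69/(69+46)
= 69/115 = 60.0%

60.0%


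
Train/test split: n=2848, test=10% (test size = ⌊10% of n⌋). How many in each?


Test = ⌊2848·10/100⌋ = 284
Train = 2848 - 284 = 2564

Train: 2564, Test: 284


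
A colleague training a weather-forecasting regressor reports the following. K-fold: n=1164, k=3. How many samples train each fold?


Fold size = 1164/3 = 388
Training per fold = 1164 - 388 = 776

776


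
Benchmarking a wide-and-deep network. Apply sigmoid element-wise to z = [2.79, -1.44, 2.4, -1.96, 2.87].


σ(2.79) = 1/(1+e^-2.79) = 0.9421
σ(-1.44) = 1/(1+e^1.44) = 0.1915
σ(2.4) = 1/(1+e^-2.4) = 0.9168
σ(-1.96) = 1/(1+e^1.96) = 0.1235
σ(2.87) = 1/(1+e^-2.87) = 0.9463
result = [0.9421, 0.1915, 0.9168, 0.1235, 0.9463]

[0.9421, 0.1915, 0.9168, 0.1235, 0.9463]


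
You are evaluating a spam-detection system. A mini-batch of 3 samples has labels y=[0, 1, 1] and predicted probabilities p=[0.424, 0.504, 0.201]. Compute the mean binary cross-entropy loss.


L[0] = -ln(1-0.424) = -ln(0.576) = 0.5516
L[1] = -ln(0.504) = 0.6852
L[2] = -ln(0.201) = 1.6045
mean = (0.5516 + 0.6852 + 1.6045)/3 = 0.9471

0.9471


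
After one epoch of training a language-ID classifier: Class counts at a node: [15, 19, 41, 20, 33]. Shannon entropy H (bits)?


Probabilities: [15/128, 19/128, 41/128, 20/128, 33/128] ≈ [0.1172, 0.1484, 0.3203, 0.1562, 0.2578]
H = -((15/128)·log₂(15/128) + (19/128)·log₂(19/128) + (41/128)·log₂(41/128) + (20/128)·log₂(20/128) + (33/128)·log₂(33/128))
  = 2.2197 bits

2.2197 bits


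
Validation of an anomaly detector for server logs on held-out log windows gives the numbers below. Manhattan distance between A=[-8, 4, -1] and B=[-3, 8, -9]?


d = |-8+ 3| + |4-8| + |-1+ 9|
  = 5 + 4 + 8
  = 17

17


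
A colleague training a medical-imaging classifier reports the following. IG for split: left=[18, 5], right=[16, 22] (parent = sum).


Parent = [34, 27], H_parent = 0.9905
H_left = 0.7554 (n=23), H_right = 0.9819 (n=38)
H_children = (23/61)·0.7554 + (38/61)·0.9819 = 0.8965
IG = 0.9905 - 0.8965 = 0.094

0.094


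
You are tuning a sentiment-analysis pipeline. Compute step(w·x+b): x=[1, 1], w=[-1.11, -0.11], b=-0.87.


z = (1)·(-1.11) + (1)·(-0.11) - 0.87
  = -2.09
step(z) = 0 (z<0)

0


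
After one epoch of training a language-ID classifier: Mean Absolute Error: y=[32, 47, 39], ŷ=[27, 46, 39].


Absolute errors: |32-27|=5, |47-46|=1, |39-39|=0
Sum = 6
MAE = 6/3 = 2

2


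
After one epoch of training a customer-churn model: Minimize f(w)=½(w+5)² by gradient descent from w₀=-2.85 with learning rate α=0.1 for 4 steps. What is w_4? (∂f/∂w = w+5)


step 1: grad = -2.85+5 = 2.15; w = -2.85 - 0.1·(2.15) = -3.065
step 2: grad = -3.065+5 = 1.935; w = -3.065 - 0.1·(1.935) = -3.2585
step 3: grad = -3.2585+5 = 1.7415; w = -3.2585 - 0.1·(1.7415) = -3.43265
step 4: grad = -3.43265+5 = 1.56735; w = -3.43265 - 0.1·(1.56735) = -3.589385

-3.589385


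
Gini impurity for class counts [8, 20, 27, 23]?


Probabilities: [8/78, 20/78, 27/78, 23/78] ≈ [0.1026, 0.2564, 0.3462, 0.2949]
Σpᵢ² = (64 + 400 + 729 + 529)/78² = 1722/6084
Gini = 1 - Σpᵢ² = 1 - 1722/6084 = 0.717

0.717


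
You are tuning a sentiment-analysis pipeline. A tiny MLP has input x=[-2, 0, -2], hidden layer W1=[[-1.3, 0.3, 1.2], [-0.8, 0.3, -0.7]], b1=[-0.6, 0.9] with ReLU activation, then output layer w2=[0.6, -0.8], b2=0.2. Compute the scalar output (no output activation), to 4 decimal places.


z1[0] = (-1.3)·(-2) + (0.3)·(0) + (1.2)·(-2) - 0.6 = -0.4
z1[1] = (-0.8)·(-2) + (0.3)·(0) + (-0.7)·(-2) + 0.9 = 3.9
h = ReLU(z1) = [0.0, 3.9]
output = (0.6)·(0.0) + (-0.8)·(3.9) + 0.2 = -2.92

-2.92


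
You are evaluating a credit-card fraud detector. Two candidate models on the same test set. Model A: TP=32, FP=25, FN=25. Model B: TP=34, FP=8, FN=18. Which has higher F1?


Model A: P=32/57=0.5614, R=32/57=0.5614, F1=2PR/(P+R)=2TP/(2TP+FP+FN)=64/114=0.5614
Model B: P=34/42=0.8095, R=34/52=0.6538, F1=2PR/(P+R)=2TP/(2TP+FP+FN)=68/94=0.7234
0.5614 < 0.7234 → Model B

Model B


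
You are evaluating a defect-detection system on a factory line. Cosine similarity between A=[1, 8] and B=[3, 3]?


A·B = 1·3 + 8·3 = 27
‖A‖ = √65 = 8.0623, ‖B‖ = √18 = 4.2426
cos = 27/(√65·√18) = 27/√1170 = 0.7894

0.7894


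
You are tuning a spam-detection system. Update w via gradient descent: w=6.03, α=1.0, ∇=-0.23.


w_new = w - α·∇
= 6.03 - 1.0·-0.23
= 6.03 + 0.23
= 6.26

6.26


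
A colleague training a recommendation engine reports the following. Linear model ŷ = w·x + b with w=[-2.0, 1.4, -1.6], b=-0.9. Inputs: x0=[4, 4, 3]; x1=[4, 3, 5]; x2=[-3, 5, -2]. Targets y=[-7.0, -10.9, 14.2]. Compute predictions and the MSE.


ŷ0 = (-2.0)·(4) + (1.4)·(4) + (-1.6)·(3) - 0.9 = -8.1
ŷ1 = (-2.0)·(4) + (1.4)·(3) + (-1.6)·(5) - 0.9 = -12.7
ŷ2 = (-2.0)·(-3) + (1.4)·(5) + (-1.6)·(-2) - 0.9 = 15.3
errors² = [1.21, 3.24, 1.21]
MSE = 5.6600/3 = 1.8867

1.8867


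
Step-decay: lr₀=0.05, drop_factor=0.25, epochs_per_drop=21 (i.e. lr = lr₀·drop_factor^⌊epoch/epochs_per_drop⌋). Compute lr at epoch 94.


n_drops = ⌊94/21⌋ = 4
lr = 0.05·0.25^4 = 0.05·0.00390625 = 0.0001953125

0.0001953125


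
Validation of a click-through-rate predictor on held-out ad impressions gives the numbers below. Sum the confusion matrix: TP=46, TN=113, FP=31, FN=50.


Total = TP + TN + FP + FN
= 46 + 113 + 31 + 50
= 240
(Predicted positive: 77, predicted negative: 163)

240


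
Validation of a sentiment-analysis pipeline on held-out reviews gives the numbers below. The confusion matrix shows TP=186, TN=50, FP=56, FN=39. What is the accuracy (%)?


Accuracy = (TP+TN)/(TP+TN+FP+FN)
= (186+50)/(331)
= 236/331 = 71.3%

71.3%


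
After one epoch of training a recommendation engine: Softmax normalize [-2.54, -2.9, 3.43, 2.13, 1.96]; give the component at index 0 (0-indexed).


Exponentials: e^-2.54=0.0789, e^-2.9=0.055, e^3.43=30.8766, e^2.13=8.4149, e^1.96=7.0993
Sum = 46.5247
Softmax = [0.0017, 0.0012, 0.6637, 0.1809, 0.1526]
p[0] = 0.0789/46.5247 = 0.0017

0.0017


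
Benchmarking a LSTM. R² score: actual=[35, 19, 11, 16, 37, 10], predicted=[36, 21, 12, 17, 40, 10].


ȳ = 21.3333
SS_res = Σ(y-ŷ)² = 16
SS_tot = Σ(y-ȳ)² = 701.33
R² = 1 - SS_res/SS_tot = 1 - 0.0228 = 0.9772

0.9772


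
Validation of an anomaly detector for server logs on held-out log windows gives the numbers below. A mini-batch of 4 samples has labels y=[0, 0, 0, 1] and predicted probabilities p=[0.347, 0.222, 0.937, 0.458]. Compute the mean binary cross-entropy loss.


L[0] = -ln(1-0.347) = -ln(0.653) = 0.4262
L[1] = -ln(1-0.222) = -ln(0.778) = 0.251
L[2] = -ln(1-0.937) = -ln(0.063) = 2.7646
L[3] = -ln(0.458) = 0.7809
mean = (0.4262 + 0.251 + 2.7646 + 0.7809)/4 = 1.0557

1.0557


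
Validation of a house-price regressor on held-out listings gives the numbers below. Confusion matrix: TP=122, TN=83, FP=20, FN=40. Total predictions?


Total = TP + TN + FP + FN
= 122 + 83 + 20 + 40
= 265
(Predicted positive: 142, predicted negative: 123)

265


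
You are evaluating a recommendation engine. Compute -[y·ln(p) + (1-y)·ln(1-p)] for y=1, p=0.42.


BCE = -[y·ln(p) + (1-y)·ln(1-p)]
= -1·ln(0.42) - 0
= -ln(0.42) = 0.8675

0.8675


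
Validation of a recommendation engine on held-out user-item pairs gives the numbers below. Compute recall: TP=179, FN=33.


Recall = TP/(TP+FN)
= 179/(179+33)
= 179/212 = 84.43%

84.43%


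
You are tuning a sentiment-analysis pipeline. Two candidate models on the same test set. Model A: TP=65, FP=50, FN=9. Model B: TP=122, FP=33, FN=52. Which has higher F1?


Model A: P=65/115=0.5652, R=65/74=0.8784, F1=2PR/(P+R)=2TP/(2TP+FP+FN)=130/189=0.6878
Model B: P=122/155=0.7871, R=122/174=0.7011, F1=2PR/(P+R)=2TP/(2TP+FP+FN)=244/329=0.7416
0.6878 < 0.7416 → Model B

Model B


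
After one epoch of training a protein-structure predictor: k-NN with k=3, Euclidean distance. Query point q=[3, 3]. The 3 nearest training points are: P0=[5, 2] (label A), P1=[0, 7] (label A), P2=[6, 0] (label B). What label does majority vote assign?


d(q,P0) = 2.2361  (label A)
d(q,P1) = 5.0  (label A)
d(q,P2) = 4.2426  (label B)
Votes: A=2, B=1
Majority → A

A


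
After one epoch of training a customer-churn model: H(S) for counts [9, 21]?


Probabilities: [9/30, 21/30] ≈ [0.3, 0.7]
H = -((9/30)·log₂(9/30) + (21/30)·log₂(21/30))
  = 0.8813 bits

0.8813 bits


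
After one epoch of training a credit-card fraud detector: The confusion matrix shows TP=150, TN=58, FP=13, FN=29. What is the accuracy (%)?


Accuracy = (TP+TN)/(TP+TN+FP+FN)
= (150+58)/(250)
= 208/250 = 83.2%

83.2%


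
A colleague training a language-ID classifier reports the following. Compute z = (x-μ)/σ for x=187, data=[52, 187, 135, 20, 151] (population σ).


μ = 109, σ = 62.7599
z = (187 - 109)/62.7599 = 1.2428

1.2428


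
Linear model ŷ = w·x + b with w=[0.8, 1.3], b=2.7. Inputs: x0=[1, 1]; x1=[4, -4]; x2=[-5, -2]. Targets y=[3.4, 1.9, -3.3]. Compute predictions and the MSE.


ŷ0 = (0.8)·(1) + (1.3)·(1) + 2.7 = 4.8
ŷ1 = (0.8)·(4) + (1.3)·(-4) + 2.7 = 0.7
ŷ2 = (0.8)·(-5) + (1.3)·(-2) + 2.7 = -3.9
errors² = [1.96, 1.44, 0.36]
MSE = 3.7600/3 = 1.2533

1.2533


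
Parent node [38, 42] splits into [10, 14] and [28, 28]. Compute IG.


Parent = [38, 42], H_parent = 0.9982
H_left = 0.9799 (n=24), H_right = 1 (n=56)
H_children = (24/80)·0.9799 + (56/80)·1 = 0.994
IG = 0.9982 - 0.994 = 0.0042

0.0042


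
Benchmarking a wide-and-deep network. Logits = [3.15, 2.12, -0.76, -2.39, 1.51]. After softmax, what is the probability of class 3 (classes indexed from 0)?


Exponentials: e^3.15=23.3361, e^2.12=8.3311, e^-0.76=0.4677, e^-2.39=0.0916, e^1.51=4.5267
Sum = 36.7532
Softmax = [0.6349, 0.2267, 0.0127, 0.0025, 0.1232]
p[3] = 0.0916/36.7532 = 0.0025

0.0025
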